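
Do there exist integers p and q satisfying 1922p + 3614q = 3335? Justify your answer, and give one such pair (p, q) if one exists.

There are no such integers.

Any value of 1922p + 3614q is a multiple of gcd(1922, 3614) = 2.
But 3335 is not a multiple of 2 (it leaves remainder 1).
So the equation is unsolvable over ℤ.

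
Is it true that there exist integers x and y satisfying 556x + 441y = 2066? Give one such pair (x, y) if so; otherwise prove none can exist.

x = 110, y = -134

Since gcd(556, 441) = 1, every integer is an integer combination of 556 and 441.
Euclidean algorithm: 556 = 1·441 + 115, 441 = 3·115 + 96, 115 = 1·96 + 19, 96 = 5·19 + 1, 19 = 19·1 + 0.
Back-substituting, 1 = 96 − 5·19 = 96 − 5·(115 − 1·96) = −5·115 + 6·96 = −5·115 + 6·(441 − 3·115) = 6·441 − 23·115 = 6·441 − 23·(556 − 1·441) = −23·556 + 29·441; that is, 556·(-23) + 441·29 = 1.
Scaling by 2066 gives the particular solution (x, y) = (-47518, 59914).
Shifting by a multiple of (441, −556) keeps it a solution: x = -47518 + 108·441 = 110, y = 59914 − 108·556 = -134.
Indeed 556·110 + 441·(-134) = 61160 − 59094 = 2066.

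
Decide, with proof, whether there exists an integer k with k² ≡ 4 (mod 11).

k = 2

Take k = 2. Then 2² = 4, and since 0 ≤ 4 < 11 this is already reduced: 2² ≡ 4 (mod 11).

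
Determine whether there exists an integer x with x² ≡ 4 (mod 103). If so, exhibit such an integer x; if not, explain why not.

x = 101

x = 101 works: 101² = 10201, and 10201 − 4 = 10197 = 99·103.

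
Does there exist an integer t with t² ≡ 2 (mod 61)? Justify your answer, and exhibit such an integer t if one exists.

61 is prime, so by Euler's criterion 2 is a square mod 61 iff 2^((61−1)/2) = 2^30 ≡ 1 (mod 61).
Repeated squaring mod 61: 2^2 = 4 ≡ 4; 2^4 ≡ 4² = 16 ≡ 16; 2^8 ≡ 16² = 256 ≡ 12; 2^16 ≡ 12² = 144 ≡ 22.
Since 30 = 16 + 8 + 4 + 2, 2^30 ≡ 22 · 12 · 16 · 4; multiplying out mod 61: 22·12 = 264 ≡ 20, then 20·16 = 320 ≡ 15, then 15·4 = 60 ≡ 60. Thus 2^30 ≡ 60 ≡ −1 (mod 61).
The value −1 means 2 is a non-residue modulo 61, so t² ≡ 2 (mod 61) is impossible.

No such integer exists.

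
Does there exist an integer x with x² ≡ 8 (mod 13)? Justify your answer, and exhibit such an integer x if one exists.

No such integer exists.

Since (13 − x)² ≡ x² (mod 13), it suffices to square x = 0, 1, …, 6: the residues are 0, 1, 4, 9, 3, 12, 10.
So the quadratic residues mod 13 are {0, 1, 3, 4, 9, 10, 12}, and 8 is not among them.
Therefore x² ≡ 8 (mod 13) has no solution.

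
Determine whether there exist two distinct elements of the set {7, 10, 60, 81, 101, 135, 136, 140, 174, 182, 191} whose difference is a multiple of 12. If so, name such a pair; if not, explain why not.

Reduce each element modulo 12: 7↦7, 10↦10, 60↦0, 81↦9, 101↦5, 135↦3, 136↦4, 140↦8, 174↦6, 182↦2, 191↦11.
These 11 residues are pairwise different, hence no difference of two elements is divisible by 12.

No such pair exists.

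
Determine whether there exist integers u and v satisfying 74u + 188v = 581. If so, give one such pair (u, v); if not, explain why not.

Both 74 and 188 are divisible by gcd(74, 188) = 2, hence so is any combination 74u + 188v.
But 581 = 2·290 + 1, so 2 ∤ 581.
Hence no integers u, v satisfy the equation.

There are no such integers.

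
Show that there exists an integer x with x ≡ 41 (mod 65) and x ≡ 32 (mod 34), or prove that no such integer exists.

x = 236

gcd(65, 34) = 1, so the Chinese Remainder Theorem guarantees exactly one residue class mod 2210 satisfying both.
Write x = 41 + 65t and require 41 + 65t ≡ 32 (mod 34), i.e. 65t ≡ 25 (mod 34).
65 ≡ 31 (mod 34), so this reads 31t ≡ 25 (mod 34). Note 31·11 = 341 ≡ 1 (mod 34) (as 341 − 1 = 10·34), so 31⁻¹ ≡ 11.
Multiplying by 11: t ≡ 11·25 = 275 ≡ 3 (mod 34).
With t = 3: x = 41 + 65·3 = 236.
Check: 236 mod 65 = 41, 236 mod 34 = 32. ✓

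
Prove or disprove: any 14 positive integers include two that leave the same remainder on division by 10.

There are exactly 10 possible remainders on division by 10.
Since 14 > 10, two of the 14 integers must share a residue class by the pigeonhole principle; call them a and b.
That is, a and b leave the same remainder on division by 10, as claimed.

Yes.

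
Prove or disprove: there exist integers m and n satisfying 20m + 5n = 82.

Both 20 and 5 are divisible by gcd(20, 5) = 5, hence so is any combination 20m + 5n.
However 82 leaves remainder 2 on division by 5.
Hence no integers m, n satisfy the equation.

No, no such integers exist.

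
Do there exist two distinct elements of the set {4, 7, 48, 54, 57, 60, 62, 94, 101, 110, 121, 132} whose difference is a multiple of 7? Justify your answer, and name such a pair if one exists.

The pair (4, 60) works.

Reduce each element mod 7: 4↦4, 7↦0, 48↦6, 54↦5, 57↦1, 60↦4, 62↦6, 94↦3, 101↦3, 110↦5, 121↦2, 132↦6. The residue 4 repeats (at 4 and 60), and 60 − 4 = 56 = 8·7.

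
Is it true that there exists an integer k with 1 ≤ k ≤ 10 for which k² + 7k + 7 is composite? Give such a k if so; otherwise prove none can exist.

k = 2

At k = 2: 2² + 7·2 + 7 = 25 = 5·5, which is composite.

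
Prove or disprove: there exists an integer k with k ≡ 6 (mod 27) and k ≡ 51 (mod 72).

Here gcd(27, 72) = 9, and both 6 and 51 leave remainder 6 mod 9, so the system is consistent.
Step through k = 6, 6 + 27, 6 + 2·27, …: the values 6, 33, 60, 87, 114, 141, 168, 195 reduce mod 72 to 6, 33, 60, 15, 42, 69, 24, 51. The value 195 hits 51.
Verify: 195 = 7·27 + 6 and 195 = 2·72 + 51. ✓

k = 195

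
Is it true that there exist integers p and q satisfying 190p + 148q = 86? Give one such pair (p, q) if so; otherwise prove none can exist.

p = 69, q = -88

Since gcd(190, 148) = 2 and 86 = 2·43, Bézout's identity guarantees a solution.
Dividing through by 2 reduces the equation to 95p + 74q = 43.
Dividing repeatedly: 95 = 1·74 + 21, 74 = 3·21 + 11, 21 = 1·11 + 10, 11 = 1·10 + 1, 10 = 10·1 + 0.
Unwinding: 1 = 11 − 1·10 = 11 − (21 − 1·11) = −21 + 2·11 = −21 + 2·(74 − 3·21) = 2·74 − 7·21 = 2·74 − 7·(95 − 1·74) = −7·95 + 9·74, i.e. 95·(-7) + 74·9 = 1.
Multiplying through by 43: p = (-7)·43 = -301, q = 9·43 = 387 is a solution.
Adding 5·74 to p and subtracting 5·95 from q gives the tidier solution (69, -88).
Indeed 190·69 + 148·(-88) = 13110 − 13024 = 86.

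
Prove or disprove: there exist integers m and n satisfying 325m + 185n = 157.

No such integers exist.

gcd(325, 185) = 5, so every integer of the form 325m + 185n is a multiple of 5.
But 157 is not a multiple of 5 (it leaves remainder 2).
Hence no integers m, n satisfy the equation.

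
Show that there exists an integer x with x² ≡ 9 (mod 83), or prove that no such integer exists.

x = 80 works: 80² = 6400, and 6400 − 9 = 6391 = 77·83.

x = 80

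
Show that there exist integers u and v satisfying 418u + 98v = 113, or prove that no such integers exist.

No such integers exist.

Any value of 418u + 98v is a multiple of gcd(418, 98) = 2.
But 113 is not a multiple of 2 (it leaves remainder 1).
Hence no integers u, v satisfy the equation.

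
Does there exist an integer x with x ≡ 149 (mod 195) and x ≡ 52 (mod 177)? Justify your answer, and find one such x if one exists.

No, no such integer exists.

gcd(195, 177) = 3. If x ≡ 149 (mod 195) and x ≡ 52 (mod 177), then x ≡ 149 (mod 3) and x ≡ 52 (mod 3).
However 149 ≡ 2 and 52 ≡ 1 (mod 3), and 2 ≠ 1.
So no integer satisfies both congruences.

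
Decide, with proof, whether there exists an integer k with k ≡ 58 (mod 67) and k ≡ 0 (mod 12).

gcd(67, 12) = 1, so the Chinese Remainder Theorem guarantees exactly one residue class mod 804 satisfying both.
Any solution of the first congruence is k = 58 + 67t; substituting into the second, 67t ≡ 0 − 58 ≡ 2 (mod 12).
67 ≡ 7 (mod 12), so this reads 7t ≡ 2 (mod 12). To invert 7 modulo 12: 12 = 1·7 + 5, 7 = 1·5 + 2, 5 = 2·2 + 1, 2 = 2·1 + 0, and unwinding, 1 = 5 − 2·2 = 5 − 2·(7 − 1·5) = −2·7 + 3·5 = −2·7 + 3·(12 − 1·7) = 3·12 − 5·7. Thus 7⁻¹ ≡ -5 ≡ 7 (mod 12).
Multiplying by 7: t ≡ 7·2 = 14 ≡ 2 (mod 12).
With t = 2: k = 58 + 67·2 = 192.
Check: 192 mod 67 = 58, 192 mod 12 = 0. ✓

k = 192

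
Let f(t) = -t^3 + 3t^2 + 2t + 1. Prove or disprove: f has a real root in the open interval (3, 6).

f(3) = 7 and f(6) = -95, which have opposite signs.
f is continuous everywhere (it is a polynomial), in particular on [3, 6].
By the Intermediate Value Theorem f must vanish at some point of (3, 6).

Yes, f has a root in the interval.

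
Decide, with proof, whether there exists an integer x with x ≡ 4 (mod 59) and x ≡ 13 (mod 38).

Since 59 and 38 share no common factor, CRT says the pair of congruences has a solution (unique mod 2242).
Any solution of the first congruence is x = 4 + 59t; substituting into the second, 59t ≡ 13 − 4 ≡ 9 (mod 38).
59 ≡ 21 (mod 38), so this reads 21t ≡ 9 (mod 38). Since 21·29 = 609 = 16·38 + 1, the inverse of 21 mod 38 is 29.
Therefore t ≡ 29·9 = 261 ≡ 33 (mod 38).
With t = 33: x = 4 + 59·33 = 1951.
Indeed 1951 ≡ 4 (mod 59) and 1951 ≡ 13 (mod 38).

x = 1951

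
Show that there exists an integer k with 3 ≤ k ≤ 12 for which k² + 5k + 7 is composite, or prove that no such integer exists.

k = 8

At k = 8: 8² + 5·8 + 7 = 111 = 3·37, which is composite.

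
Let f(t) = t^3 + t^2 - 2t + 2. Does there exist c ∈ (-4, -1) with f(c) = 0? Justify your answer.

f(-4) = -38 and f(-1) = 4, which have opposite signs.
Since f is a polynomial it is continuous on [-4, -1].
So by the Intermediate Value Theorem there is a c strictly between -4 and -1 with f(c) = 0.

Yes, such a c exists.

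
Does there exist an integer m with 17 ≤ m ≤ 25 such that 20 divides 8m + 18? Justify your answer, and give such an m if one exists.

The values of 8m + 18 for m = 17, 18, …, 25 are 154, 162, 170, 178, 186, 194, 202, 210, 218; reduced mod 20 these are 14, 2, 10, 18, 6, 14, 2, 10, 18.
The residue 0 does not occur, so no m in [17, 25] makes 8m + 18 a multiple of 20.

No such integer m in that range exists.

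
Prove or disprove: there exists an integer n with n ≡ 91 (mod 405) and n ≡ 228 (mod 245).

Reduce both congruences modulo 5, which divides 405 and 245: they say n ≡ 91 (mod 5) and n ≡ 228 (mod 5).
But 91 mod 5 = 1 while 228 mod 5 = 3, a contradiction.
So no integer satisfies both congruences.

No, no such integer exists.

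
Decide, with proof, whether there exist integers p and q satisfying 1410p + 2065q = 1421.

No such integers exist.

gcd(1410, 2065) = 5, so every integer of the form 1410p + 2065q is a multiple of 5.
However 1421 leaves remainder 1 on division by 5.
Hence no integers p, q satisfy the equation.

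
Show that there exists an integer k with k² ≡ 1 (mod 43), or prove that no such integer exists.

k = 1

Take k = 1. Then 1² = 1, and since 0 ≤ 1 < 43 this is already reduced: 1² ≡ 1 (mod 43).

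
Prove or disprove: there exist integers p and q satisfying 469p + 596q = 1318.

469 and 596 are coprime, so 469p + 596q ranges over all of ℤ.
Euclidean algorithm: 596 = 1·469 + 127, 469 = 3·127 + 88, 127 = 1·88 + 39, 88 = 2·39 + 10, 39 = 3·10 + 9, 10 = 1·9 + 1, 9 = 9·1 + 0.
Back-substituting, 1 = 10 − 1·9 = 10 − (39 − 3·10) = −39 + 4·10 = −39 + 4·(88 − 2·39) = 4·88 − 9·39 = 4·88 − 9·(127 − 1·88) = −9·127 + 13·88 = −9·127 + 13·(469 − 3·127) = 13·469 − 48·127 = 13·469 − 48·(596 − 1·469) = −48·596 + 61·469; that is, 469·61 + 596·(-48) = 1.
Scaling by 1318 gives the particular solution (p, q) = (80398, -63264).
Shifting by a multiple of (596, −469) keeps it a solution: p = 80398 − 134·596 = 534, q = -63264 + 134·469 = -418.
Check: 469·534 + 596·(-418) = 250446 − 249128 = 1318. ✓

p = 534, q = -418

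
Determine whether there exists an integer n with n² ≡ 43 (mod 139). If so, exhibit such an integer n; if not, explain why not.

There is no such integer.

139 is prime, so by Euler's criterion 43 is a square mod 139 iff 43^((139−1)/2) = 43^69 ≡ 1 (mod 139).
Repeated squaring mod 139: 43^2 = 1849 ≡ 42; 43^4 ≡ 42² = 1764 ≡ 96; 43^8 ≡ 96² = 9216 ≡ 42; 43^16 ≡ 42² = 1764 ≡ 96; 43^32 ≡ 96² = 9216 ≡ 42; 43^64 ≡ 42² = 1764 ≡ 96.
Since 69 = 64 + 4 + 1, 43^69 ≡ 96 · 96 · 43; multiplying out mod 139: 96·96 = 9216 ≡ 42, then 42·43 = 1806 ≡ 138. Thus 43^69 ≡ 138 ≡ −1 (mod 139).
By Euler's criterion 43 is a quadratic non-residue mod 139: no n satisfies n² ≡ 43 (mod 139).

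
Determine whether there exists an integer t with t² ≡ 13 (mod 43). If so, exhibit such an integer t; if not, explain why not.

Take t = 23. Then 23² = 529 = 12·43 + 13, so 23² ≡ 13 (mod 43).

t = 23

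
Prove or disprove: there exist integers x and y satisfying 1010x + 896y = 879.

There are no such integers.

gcd(1010, 896) = 2, so every integer of the form 1010x + 896y is a multiple of 2.
But 879 is not a multiple of 2 (it leaves remainder 1).
So the equation is unsolvable over ℤ.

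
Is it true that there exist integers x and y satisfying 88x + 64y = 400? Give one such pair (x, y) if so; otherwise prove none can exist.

x = 6, y = -2

Every value of 88x + 64y is a multiple of gcd(88, 64) = 8; since 8 ∣ 400, solutions exist.
Dividing through by 8 reduces the equation to 11x + 8y = 50.
Euclidean algorithm: 11 = 1·8 + 3, 8 = 2·3 + 2, 3 = 1·2 + 1, 2 = 2·1 + 0.
Unwinding: 1 = 3 − 1·2 = 3 − (8 − 2·3) = −8 + 3·3 = −8 + 3·(11 − 1·8) = 3·11 − 4·8, i.e. 11·3 + 8·(-4) = 1.
Scaling by 50 gives the particular solution (x, y) = (150, -200).
Shifting by a multiple of (8, −11) keeps it a solution: x = 150 − 18·8 = 6, y = -200 + 18·11 = -2.
Check: 88·6 + 64·(-2) = 528 − 128 = 400. ✓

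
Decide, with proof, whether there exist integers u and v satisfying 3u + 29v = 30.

3 and 29 are coprime, so 3u + 29v ranges over all of ℤ.
Dividing repeatedly: 29 = 9·3 + 2, 3 = 1·2 + 1, 2 = 2·1 + 0.
Back-substituting, 1 = 3 − 1·2 = 3 − (29 − 9·3) = −29 + 10·3; that is, 3·10 + 29·(-1) = 1.
Times 30: 3·300 + 29·(-30) = 30, so (300, -30) solves it.
Shifting by a multiple of (29, −3) keeps it a solution: u = 300 − 10·29 = 10, v = -30 + 10·3 = 0.
Indeed 3·10 + 29·0 = 30 + 0 = 30.

u = 10, v = 0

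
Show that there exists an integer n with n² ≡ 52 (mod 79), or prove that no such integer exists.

n = 62

Take n = 62. Then 62² = 3844 = 48·79 + 52, so 62² ≡ 52 (mod 79).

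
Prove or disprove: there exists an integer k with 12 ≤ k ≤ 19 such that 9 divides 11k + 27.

k = 18

Try k = 18: 11·18 + 27 = 225 = 25·9, which is divisible by 9.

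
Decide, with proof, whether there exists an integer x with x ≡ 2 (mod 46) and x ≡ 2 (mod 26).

x = 2

gcd(46, 26) = 2. A simultaneous solution exists iff 2 ≡ 2 (mod 2); here 2 mod 2 = 0 = 2 mod 2, so it does.
In fact x = 2 itself already satisfies 2 mod 26 = 2.
Check: 2 mod 46 = 2, 2 mod 26 = 2. ✓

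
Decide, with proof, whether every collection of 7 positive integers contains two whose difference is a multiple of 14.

Consider the 7 integers 3, 4, …, 9. They lie in distinct residue classes modulo 14, since 7 ≤ 14.
Any two of them differ by at most 6 < 14 and by at least 1, so no difference is a multiple of 14.

No, the set {3, 4, 5, 6, 7, 8, 9} is a counterexample.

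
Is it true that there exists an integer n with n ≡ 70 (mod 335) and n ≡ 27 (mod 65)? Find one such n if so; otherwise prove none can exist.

gcd(335, 65) = 5. If n ≡ 70 (mod 335) and n ≡ 27 (mod 65), then n ≡ 70 (mod 5) and n ≡ 27 (mod 5).
These are incompatible: 70 − 27 = 43 is not divisible by 5.
Therefore no such n exists.

No, no such integer exists.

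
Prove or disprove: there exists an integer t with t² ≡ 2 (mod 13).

No such integer exists.

Computing t² mod 13 for t = 0, 1, …, 6 (enough, by the symmetry t ↦ 13 − t) gives 0, 1, 4, 9, 3, 12, 10.
So the quadratic residues mod 13 are {0, 1, 3, 4, 9, 10, 12}, and 2 is not among them.
Therefore t² ≡ 2 (mod 13) has no solution.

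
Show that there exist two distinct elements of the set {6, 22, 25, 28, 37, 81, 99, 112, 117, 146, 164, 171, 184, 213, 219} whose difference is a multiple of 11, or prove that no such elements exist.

6 mod 11 = 6 and 28 mod 11 = 6, so 28 − 6 = 22 = 2·11.

6 and 28 are such a pair.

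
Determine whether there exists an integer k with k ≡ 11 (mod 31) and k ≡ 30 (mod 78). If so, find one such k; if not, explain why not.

Since 31 and 78 share no common factor, CRT says the pair of congruences has a solution (unique mod 2418).
Any solution of the first congruence is k = 11 + 31t; substituting into the second, 31t ≡ 30 − 11 ≡ 19 (mod 78).
Since 31·73 = 2263 = 29·78 + 1, the inverse of 31 mod 78 is 73.
Multiplying by 73: t ≡ 73·19 = 1387 ≡ 61 (mod 78).
Taking t = 61 gives k = 11 + 31·61 = 1902.
Verify: 1902 = 61·31 + 11 and 1902 = 24·78 + 30. ✓

k = 1902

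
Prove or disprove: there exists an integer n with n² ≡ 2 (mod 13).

Since (13 − n)² ≡ n² (mod 13), it suffices to square n = 0, 1, …, 6: the residues are 0, 1, 4, 9, 3, 12, 10.
The set of squares mod 13 is therefore {0, 1, 3, 4, 9, 10, 12}, which does not contain 2.
Hence no integer n has n² ≡ 2 (mod 13).

There is no such integer.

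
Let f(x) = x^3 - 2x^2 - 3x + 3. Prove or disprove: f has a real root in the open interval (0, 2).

Such a root exists.

f(0) = 3 and f(2) = -3, which have opposite signs.
f is continuous everywhere (it is a polynomial), in particular on [0, 2].
By the Intermediate Value Theorem f must vanish at some point of (0, 2).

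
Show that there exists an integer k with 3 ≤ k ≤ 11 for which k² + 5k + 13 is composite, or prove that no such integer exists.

k = 4

At k = 4: 4² + 5·4 + 13 = 49 = 7·7, which is composite.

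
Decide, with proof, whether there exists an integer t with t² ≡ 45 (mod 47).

Apply Euler's criterion with the prime 47: 45 is a quadratic residue iff 45^23 ≡ 1 (mod 47), and a non-residue iff it is ≡ −1.
Squaring successively (mod 47): 45^2 = 2025 ≡ 4; 45^4 ≡ 4² = 16 ≡ 16; 45^8 ≡ 16² = 256 ≡ 21; 45^16 ≡ 21² = 441 ≡ 18.
Since 23 = 16 + 4 + 2 + 1, 45^23 ≡ 18 · 16 · 4 · 45; multiplying out mod 47: 18·16 = 288 ≡ 6, then 6·4 = 24 ≡ 24, then 24·45 = 1080 ≡ 46. Thus 45^23 ≡ 46 ≡ −1 (mod 47).
By Euler's criterion 45 is a quadratic non-residue mod 47: no t satisfies t² ≡ 45 (mod 47).

No such integer exists.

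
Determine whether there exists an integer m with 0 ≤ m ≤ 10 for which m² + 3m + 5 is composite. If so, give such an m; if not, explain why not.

m = 2

At m = 2: 2² + 3·2 + 5 = 15 = 3·5, which is composite.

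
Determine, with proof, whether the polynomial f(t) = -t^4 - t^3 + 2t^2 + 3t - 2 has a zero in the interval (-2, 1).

Yes, f has a root in the interval.

f(-2) = -8 and f(1) = 1, which have opposite signs.
As a polynomial, f is continuous on every closed interval.
By the Intermediate Value Theorem, f takes the value 0 somewhere in the open interval.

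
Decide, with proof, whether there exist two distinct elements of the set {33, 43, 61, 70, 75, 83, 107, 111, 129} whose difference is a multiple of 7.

33 and 61 are such a pair.

Both 33 and 61 leave remainder 5 on division by 7; their difference 28 = 4·7 is a multiple of 7.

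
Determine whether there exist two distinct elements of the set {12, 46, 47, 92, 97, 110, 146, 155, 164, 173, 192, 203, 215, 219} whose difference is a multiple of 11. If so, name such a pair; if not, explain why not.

The pair (12, 155) works.

12 mod 11 = 1 and 155 mod 11 = 1, so 155 − 12 = 143 = 13·11.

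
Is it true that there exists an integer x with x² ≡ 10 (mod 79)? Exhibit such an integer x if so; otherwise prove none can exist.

Take x = 22. Then 22² = 484 = 6·79 + 10, so 22² ≡ 10 (mod 79).

x = 22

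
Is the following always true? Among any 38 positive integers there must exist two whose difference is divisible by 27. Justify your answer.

Partition the integers by their residue mod 27; there are 27 classes.
Placing 38 integers into 27 classes, some class receives at least two — say a and b.
Then a ≡ b (mod 27), i.e. 27 ∣ (a − b).

True.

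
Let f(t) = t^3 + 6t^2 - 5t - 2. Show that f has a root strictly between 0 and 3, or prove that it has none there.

f(0) = -2 and f(3) = 64, which have opposite signs.
f is continuous everywhere (it is a polynomial), in particular on [0, 3].
By the Intermediate Value Theorem, f takes the value 0 somewhere in the open interval.

Such a root exists.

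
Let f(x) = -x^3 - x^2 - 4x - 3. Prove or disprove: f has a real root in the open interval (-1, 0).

Such a root exists.

f(-1) = 1 and f(0) = -3, which have opposite signs.
As a polynomial, f is continuous on every closed interval.
By the Intermediate Value Theorem f must vanish at some point of (-1, 0).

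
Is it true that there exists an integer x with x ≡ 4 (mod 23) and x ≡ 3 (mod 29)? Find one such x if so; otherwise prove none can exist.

x = 119

Since 23 and 29 share no common factor, CRT says the pair of congruences has a solution (unique mod 667).
Write x = 4 + 23t and require 4 + 23t ≡ 3 (mod 29), i.e. 23t ≡ 28 (mod 29).
Note 23·24 = 552 ≡ 1 (mod 29) (as 552 − 1 = 19·29), so 23⁻¹ ≡ 24.
Therefore t ≡ 24·28 = 672 ≡ 5 (mod 29).
Taking t = 5 gives x = 4 + 23·5 = 119.
Indeed 119 ≡ 4 (mod 23) and 119 ≡ 3 (mod 29).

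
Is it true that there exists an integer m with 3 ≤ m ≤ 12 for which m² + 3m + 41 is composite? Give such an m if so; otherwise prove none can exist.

m = 4

At m = 4: 4² + 3·4 + 41 = 69 = 3·23, which is composite.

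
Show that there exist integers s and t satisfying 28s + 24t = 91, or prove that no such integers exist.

There are no such integers.

Any value of 28s + 24t is a multiple of gcd(28, 24) = 4.
But 91 = 4·22 + 3, so 4 ∤ 91.
So the equation is unsolvable over ℤ.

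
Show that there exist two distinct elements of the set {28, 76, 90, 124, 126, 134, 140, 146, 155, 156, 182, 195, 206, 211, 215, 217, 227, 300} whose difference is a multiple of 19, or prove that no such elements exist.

Two integers differ by a multiple of 19 exactly when they have the same residue mod 19. The residues are 28↦9, 76↦0, 90↦14, 124↦10, 126↦12, 134↦1, 140↦7, 146↦13, 155↦3, 156↦4, 182↦11, 195↦5, 206↦16, 211↦2, 215↦6, 217↦8, 227↦18, 300↦15.
These 18 residues are pairwise different, hence no difference of two elements is divisible by 19.

There is no such pair.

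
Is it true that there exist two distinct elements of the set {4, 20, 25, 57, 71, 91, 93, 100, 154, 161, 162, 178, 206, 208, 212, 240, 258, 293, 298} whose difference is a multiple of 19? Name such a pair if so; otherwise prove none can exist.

Residues mod 19: 4↦4, 20↦1, 25↦6, 57↦0, 71↦14, 91↦15, 93↦17, 100↦5, 154↦2, 161↦9, 162↦10, 178↦7, 206↦16, 208↦18, 212↦3, 240↦12, 258↦11, 293↦8, 298↦13.
All 19 residues are distinct, so no two elements differ by a multiple of 19.

No, no such pair exists.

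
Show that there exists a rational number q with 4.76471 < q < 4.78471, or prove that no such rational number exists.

q = 43/9

Look for a denominator N such that an integer falls strictly between N·4.76471 and N·4.78471. N = 9 works: 9·4.76471 = 42.88239 < 43 < 43.06239 = 9·4.78471.
So q = 43/9 works: it is a ratio of integers, and dividing 9·4.76471 < 43 < 9·4.78471 through by 9 gives 4.76471 < 43/9 < 4.78471.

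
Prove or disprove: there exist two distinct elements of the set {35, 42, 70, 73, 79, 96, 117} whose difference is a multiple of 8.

There is no such pair.

Residues mod 8: 35↦3, 42↦2, 70↦6, 73↦1, 79↦7, 96↦0, 117↦5.
No residue repeats among the 7 elements, so no pair has difference ≡ 0 (mod 8).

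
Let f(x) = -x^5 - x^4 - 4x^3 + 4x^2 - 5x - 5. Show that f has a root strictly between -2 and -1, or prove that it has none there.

The endpoint values f(-2) = 69 and f(-1) = 8 are both positive. Claim: f(x) > 0 for every x in (-2, -1).
Shift to the endpoint -1: with x = -1 − u (0 < u < 1), one computes f(-1 − u) = u^5 + 4u^4 + 10u^3 + 20u^2 + 26u + 8.
All 6 nonzero coefficients of this polynomial in u are positive; hence for u > 0 the value is a sum of positive terms (the constant 8 among them).
Therefore f(x) > 0 throughout (-2, -1), and f has no zero there.

No such root exists.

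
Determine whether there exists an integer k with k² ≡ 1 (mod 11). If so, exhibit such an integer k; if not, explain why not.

k = 1

Take k = 1. Then 1² = 1, and since 0 ≤ 1 < 11 this is already reduced: 1² ≡ 1 (mod 11).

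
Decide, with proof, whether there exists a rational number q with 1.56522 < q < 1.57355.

Multiplying by 7: 7·1.56522 = 10.95654 and 7·1.57355 = 11.01485, so the integer 11 lies strictly between them.
So q = 11/7 works: it is a ratio of integers, and dividing 7·1.56522 < 11 < 7·1.57355 through by 7 gives 1.56522 < 11/7 < 1.57355.

q = 11/7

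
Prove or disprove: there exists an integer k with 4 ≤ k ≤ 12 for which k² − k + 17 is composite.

No, no such integer k in that range exists.

The values for k = 4, 5, …, 12 are 29, 37, 47, 59, 73, 89, 107, 127, 149, and each of these is prime.
So no value in the range makes the expression composite.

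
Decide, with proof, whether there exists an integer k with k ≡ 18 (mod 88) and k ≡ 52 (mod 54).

Here gcd(88, 54) = 2, and both 18 and 52 leave remainder 0 mod 2, so the system is consistent.
The integers ≡ 18 (mod 88) are 18, 106, …; their remainders mod 54 are 18, 52, so k = 106 is the first that is ≡ 52 (mod 54).
Check: 106 mod 88 = 18, 106 mod 54 = 52. ✓

k = 106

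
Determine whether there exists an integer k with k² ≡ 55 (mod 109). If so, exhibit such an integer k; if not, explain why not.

Apply Euler's criterion with the prime 109: 55 is a quadratic residue iff 55^54 ≡ 1 (mod 109), and a non-residue iff it is ≡ −1.
Squaring successively (mod 109): 55^2 = 3025 ≡ 82; 55^4 ≡ 82² = 6724 ≡ 75; 55^8 ≡ 75² = 5625 ≡ 66; 55^16 ≡ 66² = 4356 ≡ 105; 55^32 ≡ 105² = 11025 ≡ 16.
Since 54 = 32 + 16 + 4 + 2, 55^54 ≡ 16 · 105 · 75 · 82; multiplying out mod 109: 16·105 = 1680 ≡ 45, then 45·75 = 3375 ≡ 105, then 105·82 = 8610 ≡ 108. Thus 55^54 ≡ 108 ≡ −1 (mod 109).
The value −1 means 55 is a non-residue modulo 109, so k² ≡ 55 (mod 109) is impossible.

There is no such integer.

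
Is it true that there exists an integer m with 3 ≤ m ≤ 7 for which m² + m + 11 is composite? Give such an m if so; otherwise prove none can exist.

No, no such integer m in that range exists.

The values for m = 3, 4, …, 7 are 23, 31, 41, 53, 67, and each of these is prime.
So no value in the range makes the expression composite.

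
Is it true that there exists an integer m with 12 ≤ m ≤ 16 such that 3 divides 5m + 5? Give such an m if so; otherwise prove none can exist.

m = 14

Try m = 14: 5·14 + 5 = 75 = 25·3, which is divisible by 3.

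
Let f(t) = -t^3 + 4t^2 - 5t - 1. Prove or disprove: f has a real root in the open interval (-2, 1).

Yes, f has a root in the interval.

f(-2) = 33 and f(1) = -3, which have opposite signs.
As a polynomial, f is continuous on every closed interval.
By the Intermediate Value Theorem, f takes the value 0 somewhere in the open interval.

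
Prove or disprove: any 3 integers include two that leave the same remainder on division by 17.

Take the 3 consecutive integers 52, 53, 54: their residues mod 17 are all distinct because 3 ≤ 17.
Hence this collection has no pair with equal remainders mod 17, disproving the claim.

No, the set {52, 53, 54} is a counterexample.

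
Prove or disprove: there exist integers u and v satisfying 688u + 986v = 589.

gcd(688, 986) = 2, so every integer of the form 688u + 986v is a multiple of 2.
But 589 is not a multiple of 2 (it leaves remainder 1).
Hence no integers u, v satisfy the equation.

No such integers exist.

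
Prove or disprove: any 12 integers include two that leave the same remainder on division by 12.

No; for instance {58, 59, 60, 61, 62, 63, 64, 65, 66, 67, 68, 69} is a counterexample.

Consider the 12 integers 58, 59, …, 69. They lie in distinct residue classes modulo 12, since 12 ≤ 12.
So no two of them leave the same remainder on division by 12; the claim fails for this set.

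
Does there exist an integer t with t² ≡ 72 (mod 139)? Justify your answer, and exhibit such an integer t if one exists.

139 is prime, so by Euler's criterion 72 is a square mod 139 iff 72^((139−1)/2) = 72^69 ≡ 1 (mod 139).
Squaring successively (mod 139): 72^2 = 5184 ≡ 41; 72^4 ≡ 41² = 1681 ≡ 13; 72^8 ≡ 13² = 169 ≡ 30; 72^16 ≡ 30² = 900 ≡ 66; 72^32 ≡ 66² = 4356 ≡ 47; 72^64 ≡ 47² = 2209 ≡ 124.
Since 69 = 64 + 4 + 1, 72^69 ≡ 124 · 13 · 72; multiplying out mod 139: 124·13 = 1612 ≡ 83, then 83·72 = 5976 ≡ 138. Thus 72^69 ≡ 138 ≡ −1 (mod 139).
By Euler's criterion 72 is a quadratic non-residue mod 139: no t satisfies t² ≡ 72 (mod 139).

There is no such integer.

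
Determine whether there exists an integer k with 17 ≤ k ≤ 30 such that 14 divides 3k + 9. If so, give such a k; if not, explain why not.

k = 25

k = 25 works, since 3·25 + 9 = 84 = 6·14.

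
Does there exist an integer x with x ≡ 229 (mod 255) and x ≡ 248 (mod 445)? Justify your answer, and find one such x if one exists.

There is no such integer.

Reduce both congruences modulo 5, which divides 255 and 445: they say x ≡ 229 (mod 5) and x ≡ 248 (mod 5).
These are incompatible: 229 − 248 = -19 is not divisible by 5.
So no integer satisfies both congruences.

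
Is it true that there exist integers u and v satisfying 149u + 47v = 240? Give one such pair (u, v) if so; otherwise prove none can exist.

u = 30, v = -90

149 and 47 are coprime, so 149u + 47v ranges over all of ℤ.
Euclidean algorithm: 149 = 3·47 + 8, 47 = 5·8 + 7, 8 = 1·7 + 1, 7 = 7·1 + 0.
Unwinding: 1 = 8 − 1·7 = 8 − (47 − 5·8) = −47 + 6·8 = −47 + 6·(149 − 3·47) = 6·149 − 19·47, i.e. 149·6 + 47·(-19) = 1.
Times 240: 149·1440 + 47·(-4560) = 240, so (1440, -4560) solves it.
The general solution is u = 1440 + 47k, v = -4560 − 149k; taking k = -30 gives the smaller pair u = 30, v = -90.
Indeed 149·30 + 47·(-90) = 4470 − 4230 = 240.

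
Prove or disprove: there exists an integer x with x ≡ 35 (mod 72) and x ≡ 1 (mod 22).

x = 683

The moduli are not coprime: gcd(72, 22) = 2. Compatibility requires 2 ∣ (1 − 35) = -34, which holds, so solutions exist.
Write x = 35 + 72t. Then 72t ≡ 1 − 35 ≡ 10 (mod 22); dividing through by 2 gives 36t ≡ 5 (mod 11).
36 ≡ 3 (mod 11), so this reads 3t ≡ 5 (mod 11). Since 3·4 = 12 = 1·11 + 1, the inverse of 3 mod 11 is 4.
Therefore t ≡ 4·5 = 20 ≡ 9 (mod 11).
Then x = 35 + 72·9 = 683.
Check: 683 mod 72 = 35, 683 mod 22 = 1. ✓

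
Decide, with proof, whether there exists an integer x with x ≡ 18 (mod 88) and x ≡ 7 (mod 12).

No, no such integer exists.

Reduce both congruences modulo 4, which divides 88 and 12: they say x ≡ 18 (mod 4) and x ≡ 7 (mod 4).
However 18 ≡ 2 and 7 ≡ 3 (mod 4), and 2 ≠ 3.
Therefore no such x exists.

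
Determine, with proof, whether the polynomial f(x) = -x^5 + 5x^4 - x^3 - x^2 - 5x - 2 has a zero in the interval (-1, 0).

f(-1) = 9 and f(0) = -2, which have opposite signs.
Since f is a polynomial it is continuous on [-1, 0].
By the Intermediate Value Theorem f must vanish at some point of (-1, 0).

Yes, f has a root in the interval.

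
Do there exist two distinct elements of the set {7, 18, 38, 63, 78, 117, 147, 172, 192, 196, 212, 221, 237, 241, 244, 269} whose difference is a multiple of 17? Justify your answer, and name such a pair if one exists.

Reduce each element modulo 17: 7↦7, 18↦1, 38↦4, 63↦12, 78↦10, 117↦15, 147↦11, 172↦2, 192↦5, 196↦9, 212↦8, 221↦0, 237↦16, 241↦3, 244↦6, 269↦14.
All 16 residues are distinct, so no two elements differ by a multiple of 17.

No, no such pair exists.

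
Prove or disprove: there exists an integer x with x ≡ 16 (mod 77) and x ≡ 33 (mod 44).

No such integer exists.

Reduce both congruences modulo 11, which divides 77 and 44: they say x ≡ 16 (mod 11) and x ≡ 33 (mod 11).
However 16 ≡ 5 and 33 ≡ 0 (mod 11), and 5 ≠ 0.
Hence the system has no solution.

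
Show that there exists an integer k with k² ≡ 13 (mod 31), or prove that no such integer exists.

31 is prime, so by Euler's criterion 13 is a square mod 31 iff 13^((31−1)/2) = 13^15 ≡ 1 (mod 31).
Squaring successively (mod 31): 13^2 = 169 ≡ 14; 13^4 ≡ 14² = 196 ≡ 10; 13^8 ≡ 10² = 100 ≡ 7.
Since 15 = 8 + 4 + 2 + 1, 13^15 ≡ 7 · 10 · 14 · 13; multiplying out mod 31: 7·10 = 70 ≡ 8, then 8·14 = 112 ≡ 19, then 19·13 = 247 ≡ 30. Thus 13^15 ≡ 30 ≡ −1 (mod 31).
By Euler's criterion 13 is a quadratic non-residue mod 31: no k satisfies k² ≡ 13 (mod 31).

There is no such integer.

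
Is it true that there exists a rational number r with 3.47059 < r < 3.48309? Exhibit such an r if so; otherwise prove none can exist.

Scale by 19: the interval becomes (65.94121, 66.17871), which contains the integer 66.
Dividing back, 3.47059 < 66/19 < 3.48309, and 66/19 is rational.

r = 66/19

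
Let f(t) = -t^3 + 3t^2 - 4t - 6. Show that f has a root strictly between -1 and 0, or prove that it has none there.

Such a root exists.

f(-1) = 2 and f(0) = -6, which have opposite signs.
As a polynomial, f is continuous on every closed interval.
By the Intermediate Value Theorem f must vanish at some point of (-1, 0).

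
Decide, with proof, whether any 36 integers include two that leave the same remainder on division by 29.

Yes, this is always true.

There are exactly 29 possible remainders on division by 29.
Placing 36 integers into 29 classes, some class receives at least two — say a and b.
So a and b have equal remainders mod 29, which is exactly what was to be shown.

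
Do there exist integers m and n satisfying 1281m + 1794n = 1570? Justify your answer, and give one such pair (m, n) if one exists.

No such integers exist.

Any value of 1281m + 1794n is a multiple of gcd(1281, 1794) = 3.
But 1570 is not a multiple of 3 (it leaves remainder 1).
Therefore 1281m + 1794n = 1570 has no solution in integers.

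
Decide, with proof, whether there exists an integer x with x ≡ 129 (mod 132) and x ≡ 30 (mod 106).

Both moduli are multiples of 2 = gcd(132, 106), so any solution would satisfy x ≡ 129 and x ≡ 30 modulo 2 simultaneously.
But 129 mod 2 = 1 while 30 mod 2 = 0, a contradiction.
Therefore no such x exists.

There is no such integer.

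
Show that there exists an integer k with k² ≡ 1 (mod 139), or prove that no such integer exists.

Take k = 1. Then 1² = 1, and since 0 ≤ 1 < 139 this is already reduced: 1² ≡ 1 (mod 139).

k = 1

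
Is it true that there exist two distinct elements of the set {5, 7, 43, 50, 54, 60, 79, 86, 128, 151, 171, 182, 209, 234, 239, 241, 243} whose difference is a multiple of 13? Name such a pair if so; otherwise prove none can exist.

5 and 239 are such a pair.

Both 5 and 239 leave remainder 5 on division by 13; their difference 234 = 18·13 is a multiple of 13.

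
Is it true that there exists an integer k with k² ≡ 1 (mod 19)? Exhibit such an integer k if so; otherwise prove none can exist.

k = 18

k = 18 works: 18² = 324, and 324 − 1 = 323 = 17·19.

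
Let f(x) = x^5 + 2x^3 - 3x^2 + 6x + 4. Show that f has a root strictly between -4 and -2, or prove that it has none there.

No such root exists.

The endpoint values f(-4) = -1220 and f(-2) = -68 are both negative. Claim: f(x) < 0 for every x in (-4, -2).
Substitute x = -2 − u, where 0 < u < 2 on the interval. Expanding, f(-2 − u) = -u^5 - 10u^4 - 42u^3 - 95u^2 - 122u - 68.
The nonzero coefficients here are all negative, so for u > 0 every term is negative (or zero), and the constant term -68 is strictly negative.
So f is strictly negative on (-4, -2); no root exists in the interval.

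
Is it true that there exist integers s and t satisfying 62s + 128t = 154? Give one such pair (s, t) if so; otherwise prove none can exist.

Every value of 62s + 128t is a multiple of gcd(62, 128) = 2; since 2 ∣ 154, solutions exist.
Dividing through by 2 reduces the equation to 31s + 64t = 77.
Run the Euclidean algorithm on 64 and 31: 64 = 2·31 + 2, 31 = 15·2 + 1, 2 = 2·1 + 0.
Unwinding: 1 = 31 − 15·2 = 31 − 15·(64 − 2·31) = −15·64 + 31·31, i.e. 31·31 + 64·(-15) = 1.
Times 77: 31·2387 + 64·(-1155) = 77, so (2387, -1155) solves it.
The general solution is s = 2387 + 64k, t = -1155 − 31k; taking k = -37 gives the smaller pair s = 19, t = -8.
Check: 62·19 + 128·(-8) = 1178 − 1024 = 154. ✓

s = 19, t = -8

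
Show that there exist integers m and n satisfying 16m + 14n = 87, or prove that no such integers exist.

There are no such integers.

gcd(16, 14) = 2, so every integer of the form 16m + 14n is a multiple of 2.
But 87 = 2·43 + 1, so 2 ∤ 87.
Therefore 16m + 14n = 87 has no solution in integers.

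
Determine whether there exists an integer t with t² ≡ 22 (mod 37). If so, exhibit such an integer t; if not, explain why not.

There is no such integer.

Apply Euler's criterion with the prime 37: 22 is a quadratic residue iff 22^18 ≡ 1 (mod 37), and a non-residue iff it is ≡ −1.
Squaring successively (mod 37): 22^2 = 484 ≡ 3; 22^4 ≡ 3² = 9 ≡ 9; 22^8 ≡ 9² = 81 ≡ 7; 22^16 ≡ 7² = 49 ≡ 12.
Since 18 = 16 + 2, 22^18 ≡ 12 · 3; multiplying out mod 37: 12·3 = 36 ≡ 36. Thus 22^18 ≡ 36 ≡ −1 (mod 37).
By Euler's criterion 22 is a quadratic non-residue mod 37: no t satisfies t² ≡ 22 (mod 37).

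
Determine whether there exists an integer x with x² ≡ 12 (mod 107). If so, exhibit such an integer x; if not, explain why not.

x = 71

Take x = 71. Then 71² = 5041 = 47·107 + 12, so 71² ≡ 12 (mod 107).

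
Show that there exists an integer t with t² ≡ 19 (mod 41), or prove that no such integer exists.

41 is prime, so by Euler's criterion 19 is a square mod 41 iff 19^((41−1)/2) = 19^20 ≡ 1 (mod 41).
Squaring successively (mod 41): 19^2 = 361 ≡ 33; 19^4 ≡ 33² = 1089 ≡ 23; 19^8 ≡ 23² = 529 ≡ 37; 19^16 ≡ 37² = 1369 ≡ 16.
Since 20 = 16 + 4, 19^20 ≡ 16 · 23; multiplying out mod 41: 16·23 = 368 ≡ 40. Thus 19^20 ≡ 40 ≡ −1 (mod 41).
By Euler's criterion 19 is a quadratic non-residue mod 41: no t satisfies t² ≡ 19 (mod 41).

No, no such integer exists.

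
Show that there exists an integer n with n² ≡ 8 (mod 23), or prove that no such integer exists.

n = 13

n = 13 works: 13² = 169, and 169 − 8 = 161 = 7·23.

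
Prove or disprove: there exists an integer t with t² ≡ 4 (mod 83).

t = 2

Take t = 2. Then 2² = 4, and since 0 ≤ 4 < 83 this is already reduced: 2² ≡ 4 (mod 83).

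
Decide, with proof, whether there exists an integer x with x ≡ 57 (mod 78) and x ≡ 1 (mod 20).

Here gcd(78, 20) = 2, and both 57 and 1 leave remainder 1 mod 2, so the system is consistent.
Put x = 57 + 78t, so we need 78t ≡ 4 (mod 20), equivalently (divide by 2) 39t ≡ 2 (mod 10).
39 ≡ 9 (mod 10), so this reads 9t ≡ 2 (mod 10). Since 9·9 = 81 = 8·10 + 1, the inverse of 9 mod 10 is 9.
Multiplying by 9: t ≡ 9·2 = 18 ≡ 8 (mod 10).
Then x = 57 + 78·8 = 681.
Verify: 681 = 8·78 + 57 and 681 = 34·20 + 1. ✓

x = 681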